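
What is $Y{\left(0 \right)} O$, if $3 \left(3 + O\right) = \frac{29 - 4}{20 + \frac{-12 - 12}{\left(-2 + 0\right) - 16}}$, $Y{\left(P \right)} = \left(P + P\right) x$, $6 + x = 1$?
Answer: $0$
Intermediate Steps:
$x = -5$ ($x = -6 + 1 = -5$)
$Y{\left(P \right)} = - 10 P$ ($Y{\left(P \right)} = \left(P + P\right) \left(-5\right) = 2 P \left(-5\right) = - 10 P$)
$O = - \frac{167}{64}$ ($O = -3 + \frac{\left(29 - 4\right) \frac{1}{20 + \frac{-12 - 12}{\left(-2 + 0\right) - 16}}}{3} = -3 + \frac{25 \frac{1}{20 - \frac{24}{-2 - 16}}}{3} = -3 + \frac{25 \frac{1}{20 - \frac{24}{-18}}}{3} = -3 + \frac{25 \frac{1}{20 - - \frac{4}{3}}}{3} = -3 + \frac{25 \frac{1}{20 + \frac{4}{3}}}{3} = -3 + \frac{25 \frac{1}{\frac{64}{3}}}{3} = -3 + \frac{25 \cdot \frac{3}{64}}{3} = -3 + \frac{1}{3} \cdot \frac{75}{64} = -3 + \frac{25}{64} = - \frac{167}{64} \approx -2.6094$)
$Y{\left(0 \right)} O = \left(-10\right) 0 \left(- \frac{167}{64}\right) = 0 \left(- \frac{167}{64}\right) = 0$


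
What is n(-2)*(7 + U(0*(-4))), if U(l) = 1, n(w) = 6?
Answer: 48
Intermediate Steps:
n(-2)*(7 + U(0*(-4))) = 6*(7 + 1) = 6*8 = 48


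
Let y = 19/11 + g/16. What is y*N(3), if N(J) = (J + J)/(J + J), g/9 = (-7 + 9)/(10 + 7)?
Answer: 2683/1496 ≈ 1.7934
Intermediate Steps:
g = 18/17 (g = 9*((-7 + 9)/(10 + 7)) = 9*(2/17) = 18/17 ≈ 1.0588)
N(J) = 1 (N(J) = (2*J)/((2*J)) = (2*J)*(1/(2*J)) = 1)
y = 2683/1496 (y = 19/11 + (18/17)/16 = 19*(1/11) + (18/17)*(1/16) = 19/11 + 9/136 = 2683/1496 ≈ 1.7934)
y*N(3) = (2683/1496)*1 = 2683/1496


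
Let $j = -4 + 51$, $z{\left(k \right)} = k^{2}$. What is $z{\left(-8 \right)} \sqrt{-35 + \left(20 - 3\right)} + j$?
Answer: $47 + 192 i \sqrt{2} \approx 47.0 + 271.53 i$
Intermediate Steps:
$j = 47$
$z{\left(-8 \right)} \sqrt{-35 + \left(20 - 3\right)} + j = \left(-8\right)^{2} \sqrt{-35 + \left(20 - 3\right)} + 47 = 64 \sqrt{-35 + 17} + 47 = 64 \sqrt{-18} + 47 = 64 \cdot 3 i \sqrt{2} + 47 = 192 i \sqrt{2} + 47 = 47 + 192 i \sqrt{2}$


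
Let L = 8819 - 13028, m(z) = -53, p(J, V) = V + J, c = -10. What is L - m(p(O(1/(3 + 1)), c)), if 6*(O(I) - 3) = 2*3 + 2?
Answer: -4156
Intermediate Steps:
O(I) = 13/3 (O(I) = 3 + (2*3 + 2)/6 = 3 + (6 + 2)/6 = 3 + (⅙)*8 = 3 + 4/3 = 13/3)
p(J, V) = J + V
L = -4209
L - m(p(O(1/(3 + 1)), c)) = -4209 - 1*(-53) = -4209 + 53 = -4156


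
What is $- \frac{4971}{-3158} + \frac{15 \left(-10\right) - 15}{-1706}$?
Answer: $\frac{2250399}{1346887} \approx 1.6708$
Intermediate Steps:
$- \frac{4971}{-3158} + \frac{15 \left(-10\right) - 15}{-1706} = \left(-4971\right) \left(- \frac{1}{3158}\right) + \left(-150 - 15\right) \left(- \frac{1}{1706}\right) = \frac{4971}{3158} - - \frac{165}{1706} = \frac{4971}{3158} + \frac{165}{1706} = \frac{2250399}{1346887}$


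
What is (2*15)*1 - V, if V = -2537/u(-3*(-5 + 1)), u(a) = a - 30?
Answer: -1997/18 ≈ -110.94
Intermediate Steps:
u(a) = -30 + a
V = 2537/18 (V = -2537/(-30 - 3*(-5 + 1)) = -2537/(-30 - 3*(-4)) = -2537/(-30 + 12) = -2537/(-18) = -2537*(-1/18) = 2537/18 ≈ 140.94)
(2*15)*1 - V = (2*15)*1 - 1*2537/18 = 30*1 - 2537/18 = 30 - 2537/18 = -1997/18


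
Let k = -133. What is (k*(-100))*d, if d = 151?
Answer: 2008300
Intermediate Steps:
(k*(-100))*d = -133*(-100)*151 = 13300*151 = 2008300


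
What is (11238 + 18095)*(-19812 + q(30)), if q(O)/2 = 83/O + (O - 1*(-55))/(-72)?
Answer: -104589422137/180 ≈ -5.8105e+8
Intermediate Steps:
q(O) = -55/36 + 166/O - O/36 (q(O) = 2*(83/O + (O - 1*(-55))/(-72)) = 2*(83/O + (O + 55)*(-1/72)) = 2*(83/O + (55 + O)*(-1/72)) = 2*(83/O + (-55/72 - O/72)) = 2*(-55/72 + 83/O - O/72) = -55/36 + 166/O - O/36)
(11238 + 18095)*(-19812 + q(30)) = (11238 + 18095)*(-19812 + (1/36)*(5976 - 1*30*(55 + 30))/30) = 29333*(-19812 + (1/36)*(1/30)*(5976 - 1*30*85)) = 29333*(-19812 + (1/36)*(1/30)*(5976 - 2550)) = 29333*(-19812 + (1/36)*(1/30)*3426) = 29333*(-19812 + 571/180) = 29333*(-3565589/180) = -104589422137/180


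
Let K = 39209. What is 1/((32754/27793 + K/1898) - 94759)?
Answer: -52751114/4997490908697 ≈ -1.0556e-5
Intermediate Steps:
1/((32754/27793 + K/1898) - 94759) = 1/((32754/27793 + 39209/1898) - 94759) = 1/(1151902829/52751114 - 94759) = 1/(-4997490908697/52751114) = -52751114/4997490908697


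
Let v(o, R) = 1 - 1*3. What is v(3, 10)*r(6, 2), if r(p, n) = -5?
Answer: 10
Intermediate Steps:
v(o, R) = -2 (v(o, R) = 1 - 3 = -2)
v(3, 10)*r(6, 2) = -2*(-5) = 10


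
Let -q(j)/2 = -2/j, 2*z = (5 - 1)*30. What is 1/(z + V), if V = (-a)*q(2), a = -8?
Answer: 1/76 ≈ 0.013158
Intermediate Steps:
z = 60 (z = ((5 - 1)*30)/2 = (4*30)/2 = (1/2)*120 = 60)
q(j) = 4/j (q(j) = -(-4)/j = 4/j)
V = 16 (V = (-1*(-8))*(4/2) = 8*(4*(1/2)) = 8*2 = 16)
1/(z + V) = 1/(60 + 16) = 1/76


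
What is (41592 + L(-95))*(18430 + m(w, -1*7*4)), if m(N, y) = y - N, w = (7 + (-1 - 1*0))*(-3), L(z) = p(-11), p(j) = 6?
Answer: 766235160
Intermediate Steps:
L(z) = 6
w = -18 (w = (7 + (-1 + 0))*(-3) = (7 - 1)*(-3) = 6*(-3) = -18)
(41592 + L(-95))*(18430 + m(w, -1*7*4)) = (41592 + 6)*(18430 + (-1*7*4 - 1*(-18))) = 41598*(18430 + (-7*4 + 18)) = 41598*(18430 + (-28 + 18)) = 41598*(18430 - 10) = 41598*18420 = 766235160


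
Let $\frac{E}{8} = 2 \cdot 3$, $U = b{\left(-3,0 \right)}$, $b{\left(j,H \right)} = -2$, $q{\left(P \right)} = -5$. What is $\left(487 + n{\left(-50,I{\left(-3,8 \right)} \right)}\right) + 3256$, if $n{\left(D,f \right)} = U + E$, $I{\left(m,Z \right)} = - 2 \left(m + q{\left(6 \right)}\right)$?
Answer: $3789$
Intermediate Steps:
$I{\left(m,Z \right)} = 10 - 2 m$ ($I{\left(m,Z \right)} = - 2 \left(m - 5\right) = - 2 \left(-5 + m\right) = 10 - 2 m$)
$U = -2$
$E = 48$ ($E = 8 \cdot 2 \cdot 3 = 8 \cdot 6 = 48$)
$n{\left(D,f \right)} = 46$ ($n{\left(D,f \right)} = -2 + 48 = 46$)
$\left(487 + n{\left(-50,I{\left(-3,8 \right)} \right)}\right) + 3256 = \left(487 + 46\right) + 3256 = 533 + 3256 = 3789$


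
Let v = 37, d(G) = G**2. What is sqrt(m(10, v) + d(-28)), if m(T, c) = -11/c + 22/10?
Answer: 4*sqrt(1681095)/185 ≈ 28.034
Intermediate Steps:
m(T, c) = 11/5 - 11/c (m(T, c) = -11/c + 22*(1/10) = -11/c + 11/5 = 11/5 - 11/c)
sqrt(m(10, v) + d(-28)) = sqrt((11/5 - 11/37) + (-28)**2) = sqrt((11/5 - 11*1/37) + 784) = sqrt((11/5 - 11/37) + 784) = sqrt(352/185 + 784) = sqrt(145392/185) = 4*sqrt(1681095)/185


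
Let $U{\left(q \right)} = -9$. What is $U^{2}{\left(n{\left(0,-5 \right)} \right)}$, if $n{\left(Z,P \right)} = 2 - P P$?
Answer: $81$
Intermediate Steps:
$n{\left(Z,P \right)} = 2 - P^{2}$
$U^{2}{\left(n{\left(0,-5 \right)} \right)} = \left(-9\right)^{2} = 81$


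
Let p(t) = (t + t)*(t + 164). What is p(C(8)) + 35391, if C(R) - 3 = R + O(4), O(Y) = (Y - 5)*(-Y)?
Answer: 40761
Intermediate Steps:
O(Y) = -Y*(-5 + Y) (O(Y) = (-5 + Y)*(-Y) = -Y*(-5 + Y))
C(R) = 7 + R (C(R) = 3 + (R + 4*(5 - 1*4)) = 3 + (R + 4*(5 - 4)) = 3 + (R + 4*1) = 3 + (R + 4) = 3 + (4 + R) = 7 + R)
p(t) = 2*t*(164 + t) (p(t) = (2*t)*(164 + t) = 2*t*(164 + t))
p(C(8)) + 35391 = 2*(7 + 8)*(164 + (7 + 8)) + 35391 = 2*15*(164 + 15) + 35391 = 2*15*179 + 35391 = 5370 + 35391 = 40761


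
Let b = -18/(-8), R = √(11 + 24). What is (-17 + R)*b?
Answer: -153/4 + 9*√35/4 ≈ -24.939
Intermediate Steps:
R = √35 ≈ 5.9161
b = 9/4 (b = -18*(-⅛) = 9/4 ≈ 2.2500)
(-17 + R)*b = (-17 + √35)*(9/4) = -153/4 + 9*√35/4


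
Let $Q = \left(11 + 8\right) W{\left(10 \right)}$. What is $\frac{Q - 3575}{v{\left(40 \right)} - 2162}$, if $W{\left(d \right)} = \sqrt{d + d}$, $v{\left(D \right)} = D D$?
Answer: $\frac{3575}{562} - \frac{19 \sqrt{5}}{281} \approx 6.21$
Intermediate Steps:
$v{\left(D \right)} = D^{2}$
$W{\left(d \right)} = \sqrt{2} \sqrt{d}$ ($W{\left(d \right)} = \sqrt{2 d} = \sqrt{2} \sqrt{d}$)
$Q = 38 \sqrt{5}$ ($Q = \left(11 + 8\right) \sqrt{2} \sqrt{10} = 19 \cdot 2 \sqrt{5} = 38 \sqrt{5} \approx 84.971$)
$\frac{Q - 3575}{v{\left(40 \right)} - 2162} = \frac{38 \sqrt{5} - 3575}{40^{2} - 2162} = \frac{-3575 + 38 \sqrt{5}}{1600 - 2162} = \frac{-3575 + 38 \sqrt{5}}{-562} = \left(-3575 + 38 \sqrt{5}\right) \left(- \frac{1}{562}\right) = \frac{3575}{562} - \frac{19 \sqrt{5}}{281}$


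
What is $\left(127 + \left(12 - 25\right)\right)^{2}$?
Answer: $12996$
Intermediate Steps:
$\left(127 + \left(12 - 25\right)\right)^{2} = \left(127 - 13\right)^{2} = 114^{2} = 12996$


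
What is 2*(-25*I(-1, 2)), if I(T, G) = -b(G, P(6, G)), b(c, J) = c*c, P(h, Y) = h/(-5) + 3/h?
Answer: 200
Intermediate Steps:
P(h, Y) = 3/h - h/5 (P(h, Y) = h*(-⅕) + 3/h = -h/5 + 3/h = 3/h - h/5)
b(c, J) = c²
I(T, G) = -G²
2*(-25*I(-1, 2)) = 2*(-(-25)*2²) = 2*(-(-25)*4) = 2*(-25*(-4)) = 2*100 = 200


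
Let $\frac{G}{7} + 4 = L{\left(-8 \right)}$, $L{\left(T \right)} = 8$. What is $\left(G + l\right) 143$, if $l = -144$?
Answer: $-16588$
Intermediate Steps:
$G = 28$ ($G = -28 + 7 \cdot 8 = -28 + 56 = 28$)
$\left(G + l\right) 143 = \left(28 - 144\right) 143 = \left(-116\right) 143 = -16588$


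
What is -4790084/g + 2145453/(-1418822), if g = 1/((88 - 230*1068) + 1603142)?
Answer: -9226557096515299773/1418822 ≈ -6.5030e+12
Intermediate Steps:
g = 1/1357590 (g = 1/((88 - 245640) + 1603142) = 1/(-245552 + 1603142) = 1/1357590 ≈ 7.3660e-7)
-4790084/g + 2145453/(-1418822) = -4790084/1/1357590 + 2145453/(-1418822) = -4790084*1357590 + 2145453*(-1/1418822) = -6502970137560 - 2145453/1418822 = -9226557096515299773/1418822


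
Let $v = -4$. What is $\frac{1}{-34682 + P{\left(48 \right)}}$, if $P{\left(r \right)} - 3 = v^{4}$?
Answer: $- \frac{1}{34423} \approx -2.905 \cdot 10^{-5}$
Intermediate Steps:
$P{\left(r \right)} = 259$ ($P{\left(r \right)} = 3 + \left(-4\right)^{4} = 3 + 256 = 259$)
$\frac{1}{-34682 + P{\left(48 \right)}} = \frac{1}{-34682 + 259} = \frac{1}{-34423} = - \frac{1}{34423}$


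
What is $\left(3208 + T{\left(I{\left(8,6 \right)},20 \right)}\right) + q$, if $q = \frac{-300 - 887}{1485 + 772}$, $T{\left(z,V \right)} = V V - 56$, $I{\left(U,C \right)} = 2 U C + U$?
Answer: $\frac{8015677}{2257} \approx 3551.5$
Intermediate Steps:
$I{\left(U,C \right)} = U + 2 C U$ ($I{\left(U,C \right)} = 2 C U + U = U + 2 C U$)
$T{\left(z,V \right)} = -56 + V^{2}$ ($T{\left(z,V \right)} = V^{2} - 56 = -56 + V^{2}$)
$q = - \frac{1187}{2257} \approx -0.52592$
$\left(3208 + T{\left(I{\left(8,6 \right)},20 \right)}\right) + q = \left(3208 - \left(56 - 20^{2}\right)\right) - \frac{1187}{2257} = \left(3208 + \left(-56 + 400\right)\right) - \frac{1187}{2257} = \left(3208 + 344\right) - \frac{1187}{2257} = 3552 - \frac{1187}{2257} = \frac{8015677}{2257}$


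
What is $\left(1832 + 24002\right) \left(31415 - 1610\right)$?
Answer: $769982370$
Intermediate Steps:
$\left(1832 + 24002\right) \left(31415 - 1610\right) = 25834 \cdot 29805 = 769982370$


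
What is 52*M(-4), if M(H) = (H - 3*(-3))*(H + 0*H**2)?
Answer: -1040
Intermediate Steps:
M(H) = H*(9 + H) (M(H) = (H + 9)*(H + 0) = (9 + H)*H = H*(9 + H))
52*M(-4) = 52*(-4*(9 - 4)) = 52*(-4*5) = 52*(-20) = -1040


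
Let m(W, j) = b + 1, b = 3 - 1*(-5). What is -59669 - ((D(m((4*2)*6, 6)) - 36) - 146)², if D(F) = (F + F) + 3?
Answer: -85590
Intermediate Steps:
b = 8 (b = 3 + 5 = 8)
m(W, j) = 9 (m(W, j) = 8 + 1 = 9)
D(F) = 3 + 2*F (D(F) = 2*F + 3 = 3 + 2*F)
-59669 - ((D(m((4*2)*6, 6)) - 36) - 146)² = -59669 - (((3 + 2*9) - 36) - 146)² = -59669 - (((3 + 18) - 36) - 146)² = -59669 - ((21 - 36) - 146)² = -59669 - (-15 - 146)² = -59669 - 1*(-161)² = -59669 - 1*25921 = -59669 - 25921 = -85590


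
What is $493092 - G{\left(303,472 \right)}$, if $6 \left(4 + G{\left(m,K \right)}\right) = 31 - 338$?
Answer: $\frac{2958883}{6} \approx 4.9315 \cdot 10^{5}$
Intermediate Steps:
$G{\left(m,K \right)} = - \frac{331}{6}$ ($G{\left(m,K \right)} = -4 + \frac{31 - 338}{6} = -4 + \frac{1}{6} \left(-307\right) = -4 - \frac{307}{6} = - \frac{331}{6}$)
$493092 - G{\left(303,472 \right)} = 493092 - - \frac{331}{6} = 493092 + \frac{331}{6} = \frac{2958883}{6}$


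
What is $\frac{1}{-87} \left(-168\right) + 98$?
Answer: $\frac{2898}{29} \approx 99.931$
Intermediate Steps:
$\frac{1}{-87} \left(-168\right) + 98 = \left(- \frac{1}{87}\right) \left(-168\right) + 98 = \frac{56}{29} + 98 = \frac{2898}{29}$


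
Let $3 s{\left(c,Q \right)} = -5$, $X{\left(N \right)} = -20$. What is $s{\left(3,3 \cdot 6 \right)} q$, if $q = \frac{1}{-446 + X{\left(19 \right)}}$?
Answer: $\frac{5}{1398} \approx 0.0035765$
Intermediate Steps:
$s{\left(c,Q \right)} = - \frac{5}{3}$ ($s{\left(c,Q \right)} = \frac{1}{3} \left(-5\right) = - \frac{5}{3}$)
$q = - \frac{1}{466}$ ($q = \frac{1}{-446 - 20} = \frac{1}{-466} = - \frac{1}{466} \approx -0.0021459$)
$s{\left(3,3 \cdot 6 \right)} q = \left(- \frac{5}{3}\right) \left(- \frac{1}{466}\right) = \frac{5}{1398}$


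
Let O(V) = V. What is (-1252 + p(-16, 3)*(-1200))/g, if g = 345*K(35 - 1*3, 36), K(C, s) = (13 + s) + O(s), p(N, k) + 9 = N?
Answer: 28748/29325 ≈ 0.98032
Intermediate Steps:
p(N, k) = -9 + N
K(C, s) = 13 + 2*s (K(C, s) = (13 + s) + s = 13 + 2*s)
g = 29325 (g = 345*(13 + 2*36) = 345*(13 + 72) = 345*85 = 29325)
(-1252 + p(-16, 3)*(-1200))/g = (-1252 + (-9 - 16)*(-1200))/29325 = (-1252 - 25*(-1200))*(1/29325) = (-1252 + 30000)*(1/29325) = 28748*(1/29325) = 28748/29325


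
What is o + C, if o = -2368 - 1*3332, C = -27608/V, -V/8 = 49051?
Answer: -279587249/49051 ≈ -5699.9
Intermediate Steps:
V = -392408 (V = -8*49051 = -392408)
C = 3451/49051 (C = -27608/(-392408) = -27608*(-1/392408) = 3451/49051 ≈ 0.070355)
o = -5700 (o = -2368 - 3332 = -5700)
o + C = -5700 + 3451/49051 = -279587249/49051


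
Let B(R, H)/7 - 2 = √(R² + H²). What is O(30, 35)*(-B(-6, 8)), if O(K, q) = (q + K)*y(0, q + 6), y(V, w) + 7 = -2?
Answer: 49140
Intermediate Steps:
y(V, w) = -9 (y(V, w) = -7 - 2 = -9)
B(R, H) = 14 + 7*√(H² + R²) (B(R, H) = 14 + 7*√(R² + H²) = 14 + 7*√(H² + R²))
O(K, q) = -9*K - 9*q (O(K, q) = (q + K)*(-9) = (K + q)*(-9) = -9*K - 9*q)
O(30, 35)*(-B(-6, 8)) = (-9*30 - 9*35)*(-(14 + 7*√(8² + (-6)²))) = (-270 - 315)*(-(14 + 7*√(64 + 36))) = -(-585)*(14 + 7*√100) = -(-585)*(14 + 7*10) = -(-585)*(14 + 70) = -(-585)*84 = -585*(-84) = 49140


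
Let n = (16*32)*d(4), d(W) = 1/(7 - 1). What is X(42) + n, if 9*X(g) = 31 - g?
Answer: 757/9 ≈ 84.111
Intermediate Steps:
X(g) = 31/9 - g/9 (X(g) = (31 - g)/9 = 31/9 - g/9)
d(W) = ⅙ (d(W) = 1/6 = ⅙)
n = 256/3 (n = (16*32)*(⅙) = 512*(⅙) = 256/3 ≈ 85.333)
X(42) + n = (31/9 - ⅑*42) + 256/3 = (31/9 - 14/3) + 256/3 = -11/9 + 256/3 = 757/9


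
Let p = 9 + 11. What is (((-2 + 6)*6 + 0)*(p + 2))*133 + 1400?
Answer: 71624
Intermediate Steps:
p = 20
(((-2 + 6)*6 + 0)*(p + 2))*133 + 1400 = (((-2 + 6)*6 + 0)*(20 + 2))*133 + 1400 = ((4*6 + 0)*22)*133 + 1400 = ((24 + 0)*22)*133 + 1400 = (24*22)*133 + 1400 = 528*133 + 1400 = 70224 + 1400 = 71624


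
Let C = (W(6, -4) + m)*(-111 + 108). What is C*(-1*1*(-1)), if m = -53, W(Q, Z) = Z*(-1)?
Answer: 147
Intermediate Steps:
W(Q, Z) = -Z
C = 147 (C = (-1*(-4) - 53)*(-111 + 108) = (4 - 53)*(-3) = -49*(-3) = 147)
C*(-1*1*(-1)) = 147*(-1*1*(-1)) = 147*(-1*(-1)) = 147*1 = 147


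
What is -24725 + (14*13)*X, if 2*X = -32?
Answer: -27637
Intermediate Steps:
X = -16 (X = (1/2)*(-32) = -16)
-24725 + (14*13)*X = -24725 + (14*13)*(-16) = -24725 + 182*(-16) = -24725 - 2912 = -27637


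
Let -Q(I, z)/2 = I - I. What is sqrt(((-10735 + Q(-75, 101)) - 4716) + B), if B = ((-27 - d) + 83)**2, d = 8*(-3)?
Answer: I*sqrt(9051) ≈ 95.137*I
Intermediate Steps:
Q(I, z) = 0 (Q(I, z) = -2*(I - I) = -2*0 = 0)
d = -24
B = 6400 (B = ((-27 - 1*(-24)) + 83)**2 = ((-27 + 24) + 83)**2 = (-3 + 83)**2 = 80**2 = 6400)
sqrt(((-10735 + Q(-75, 101)) - 4716) + B) = sqrt(((-10735 + 0) - 4716) + 6400) = sqrt((-10735 - 4716) + 6400) = sqrt(-15451 + 6400) = sqrt(-9051) = I*sqrt(9051)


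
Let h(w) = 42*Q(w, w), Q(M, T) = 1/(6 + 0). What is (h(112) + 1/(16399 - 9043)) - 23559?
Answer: -173248511/7356 ≈ -23552.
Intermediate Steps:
Q(M, T) = 1/6
h(w) = 7 (h(w) = 42*(1/6) = 7)
(h(112) + 1/(16399 - 9043)) - 23559 = (7 + 1/(16399 - 9043)) - 23559 = (7 + 1/7356) - 23559 = 51493/7356 - 23559 = -173248511/7356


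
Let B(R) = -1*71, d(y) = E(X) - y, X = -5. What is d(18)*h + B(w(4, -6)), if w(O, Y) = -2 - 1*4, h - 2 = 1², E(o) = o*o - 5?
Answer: -65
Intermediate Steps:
E(o) = -5 + o² (E(o) = o² - 5 = -5 + o²)
d(y) = 20 - y (d(y) = (-5 + (-5)²) - y = (-5 + 25) - y = 20 - y)
h = 3 (h = 2 + 1² = 2 + 1 = 3)
w(O, Y) = -6 (w(O, Y) = -2 - 4 = -6)
B(R) = -71
d(18)*h + B(w(4, -6)) = (20 - 1*18)*3 - 71 = (20 - 18)*3 - 71 = 2*3 - 71 = 6 - 71 = -65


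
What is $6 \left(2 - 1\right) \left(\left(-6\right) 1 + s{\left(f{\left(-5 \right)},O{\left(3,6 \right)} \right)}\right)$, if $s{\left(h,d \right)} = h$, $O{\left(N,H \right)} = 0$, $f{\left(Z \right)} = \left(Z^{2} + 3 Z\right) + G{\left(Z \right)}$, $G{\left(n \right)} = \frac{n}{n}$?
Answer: $30$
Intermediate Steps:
$G{\left(n \right)} = 1$
$f{\left(Z \right)} = 1 + Z^{2} + 3 Z$ ($f{\left(Z \right)} = \left(Z^{2} + 3 Z\right) + 1 = 1 + Z^{2} + 3 Z$)
$6 \left(2 - 1\right) \left(\left(-6\right) 1 + s{\left(f{\left(-5 \right)},O{\left(3,6 \right)} \right)}\right) = 6 \left(2 - 1\right) \left(\left(-6\right) 1 + \left(1 + \left(-5\right)^{2} + 3 \left(-5\right)\right)\right) = 6 \cdot 1 \left(-6 + \left(1 + 25 - 15\right)\right) = 6 \left(-6 + 11\right) = 6 \cdot 5 = 30$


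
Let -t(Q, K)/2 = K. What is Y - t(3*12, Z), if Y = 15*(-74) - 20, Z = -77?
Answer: -1284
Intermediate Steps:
t(Q, K) = -2*K
Y = -1130 (Y = -1110 - 20 = -1130)
Y - t(3*12, Z) = -1130 - (-2)*(-77) = -1130 - 1*154 = -1130 - 154 = -1284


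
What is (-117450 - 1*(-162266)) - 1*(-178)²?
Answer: 13132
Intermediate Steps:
(-117450 - 1*(-162266)) - 1*(-178)² = (-117450 + 162266) - 1*31684 = 44816 - 31684 = 13132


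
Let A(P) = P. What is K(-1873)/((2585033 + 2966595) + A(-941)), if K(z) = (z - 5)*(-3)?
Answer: 626/616743 ≈ 0.0010150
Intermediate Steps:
K(z) = 15 - 3*z (K(z) = (-5 + z)*(-3) = 15 - 3*z)
K(-1873)/((2585033 + 2966595) + A(-941)) = (15 - 3*(-1873))/((2585033 + 2966595) - 941) = (15 + 5619)/(5551628 - 941) = 5634/5550687 = 5634*(1/5550687) = 626/616743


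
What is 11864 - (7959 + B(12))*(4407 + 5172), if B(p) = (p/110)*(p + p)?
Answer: -4193886211/55 ≈ -7.6252e+7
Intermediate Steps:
B(p) = p²/55 (B(p) = (p*(1/110))*(2*p) = (p/110)*(2*p) = p²/55)
11864 - (7959 + B(12))*(4407 + 5172) = 11864 - (7959 + (1/55)*12²)*(4407 + 5172) = 11864 - (7959 + (1/55)*144)*9579 = 11864 - (7959 + 144/55)*9579 = 11864 - 437889*9579/55 = 11864 - 1*4194538731/55 = 11864 - 4194538731/55 = -4193886211/55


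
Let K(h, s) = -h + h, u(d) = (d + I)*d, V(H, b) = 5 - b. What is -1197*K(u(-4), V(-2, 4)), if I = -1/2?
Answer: 0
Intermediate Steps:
I = -1/2 (I = -1*1/2 = -1/2 ≈ -0.50000)
u(d) = d*(-1/2 + d) (u(d) = (d - 1/2)*d = (-1/2 + d)*d = d*(-1/2 + d))
K(h, s) = 0
-1197*K(u(-4), V(-2, 4)) = -1197*0 = 0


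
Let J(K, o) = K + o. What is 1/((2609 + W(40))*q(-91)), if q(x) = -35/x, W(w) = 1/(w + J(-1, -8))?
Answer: 403/404400 ≈ 0.00099654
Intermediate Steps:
W(w) = 1/(-9 + w) (W(w) = 1/(w + (-1 - 8)) = 1/(w - 9) = 1/(-9 + w))
1/((2609 + W(40))*q(-91)) = 1/((2609 + 1/(-9 + 40))*((-35/(-91)))) = 1/((2609 + 1/31)*((-35*(-1/91)))) = 1/((2609 + 1/31)*(5/13)) = (13/5)/(80880/31) = (31/80880)*(13/5) = 403/404400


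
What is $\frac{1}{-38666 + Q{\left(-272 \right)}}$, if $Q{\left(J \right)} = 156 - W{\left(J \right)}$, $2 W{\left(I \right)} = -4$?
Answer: $- \frac{1}{38508} \approx -2.5969 \cdot 10^{-5}$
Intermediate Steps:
$W{\left(I \right)} = -2$ ($W{\left(I \right)} = \frac{1}{2} \left(-4\right) = -2$)
$Q{\left(J \right)} = 158$ ($Q{\left(J \right)} = 156 - -2 = 156 + 2 = 158$)
$\frac{1}{-38666 + Q{\left(-272 \right)}} = \frac{1}{-38666 + 158} = \frac{1}{-38508} = - \frac{1}{38508}$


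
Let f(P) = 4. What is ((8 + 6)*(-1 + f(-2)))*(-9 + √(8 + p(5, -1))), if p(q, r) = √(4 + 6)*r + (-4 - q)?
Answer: -378 + 42*I*√(1 + √10) ≈ -378.0 + 85.687*I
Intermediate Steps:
p(q, r) = -4 - q + r*√10 (p(q, r) = √10*r + (-4 - q) = r*√10 + (-4 - q) = -4 - q + r*√10)
((8 + 6)*(-1 + f(-2)))*(-9 + √(8 + p(5, -1))) = ((8 + 6)*(-1 + 4))*(-9 + √(8 + (-4 - 1*5 - √10))) = (14*3)*(-9 + √(8 + (-4 - 5 - √10))) = 42*(-9 + √(8 + (-9 - √10))) = 42*(-9 + √(-1 - √10)) = -378 + 42*√(-1 - √10)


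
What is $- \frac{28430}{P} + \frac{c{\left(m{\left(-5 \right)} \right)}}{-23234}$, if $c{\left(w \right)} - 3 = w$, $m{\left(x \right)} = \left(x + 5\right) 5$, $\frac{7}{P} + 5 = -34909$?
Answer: $\frac{23062185034659}{162638} \approx 1.418 \cdot 10^{8}$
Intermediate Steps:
$P = - \frac{7}{34914}$ ($P = \frac{7}{-5 - 34909} = \frac{7}{-34914} = 7 \left(- \frac{1}{34914}\right) = - \frac{7}{34914} \approx -0.00020049$)
$m{\left(x \right)} = 25 + 5 x$ ($m{\left(x \right)} = \left(5 + x\right) 5 = 25 + 5 x$)
$c{\left(w \right)} = 3 + w$
$- \frac{28430}{P} + \frac{c{\left(m{\left(-5 \right)} \right)}}{-23234} = - \frac{28430}{- \frac{7}{34914}} + \frac{3 + \left(25 + 5 \left(-5\right)\right)}{-23234} = \left(-28430\right) \left(- \frac{34914}{7}\right) + \left(3 + \left(25 - 25\right)\right) \left(- \frac{1}{23234}\right) = \frac{992605020}{7} + \left(3 + 0\right) \left(- \frac{1}{23234}\right) = \frac{992605020}{7} + 3 \left(- \frac{1}{23234}\right) = \frac{992605020}{7} - \frac{3}{23234} = \frac{23062185034659}{162638}$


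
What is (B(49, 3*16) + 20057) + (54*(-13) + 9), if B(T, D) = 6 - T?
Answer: 19321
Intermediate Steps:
(B(49, 3*16) + 20057) + (54*(-13) + 9) = ((6 - 1*49) + 20057) + (54*(-13) + 9) = ((6 - 49) + 20057) + (-702 + 9) = (-43 + 20057) - 693 = 20014 - 693 = 19321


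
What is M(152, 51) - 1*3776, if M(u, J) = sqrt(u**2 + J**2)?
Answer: -3776 + sqrt(25705) ≈ -3615.7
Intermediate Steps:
M(u, J) = sqrt(J**2 + u**2)
M(152, 51) - 1*3776 = sqrt(51**2 + 152**2) - 1*3776 = sqrt(2601 + 23104) - 3776 = sqrt(25705) - 3776 = -3776 + sqrt(25705)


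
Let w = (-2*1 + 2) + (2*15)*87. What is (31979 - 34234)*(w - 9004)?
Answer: 14418470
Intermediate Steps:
w = 2610 (w = (-2 + 2) + 30*87 = 0 + 2610 = 2610)
(31979 - 34234)*(w - 9004) = (31979 - 34234)*(2610 - 9004) = -2255*(-6394) = 14418470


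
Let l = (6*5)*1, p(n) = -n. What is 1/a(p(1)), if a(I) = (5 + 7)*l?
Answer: 1/360 ≈ 0.0027778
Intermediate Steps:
l = 30 (l = 30*1 = 30)
a(I) = 360 (a(I) = (5 + 7)*30 = 12*30 = 360)
1/a(p(1)) = 1/360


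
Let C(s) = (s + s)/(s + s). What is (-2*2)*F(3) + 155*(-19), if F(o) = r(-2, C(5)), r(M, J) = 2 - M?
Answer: -2961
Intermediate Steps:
C(s) = 1 (C(s) = (2*s)/((2*s)) = (2*s)*(1/(2*s)) = 1)
F(o) = 4 (F(o) = 2 - 1*(-2) = 2 + 2 = 4)
(-2*2)*F(3) + 155*(-19) = -2*2*4 + 155*(-19) = -4*4 - 2945 = -16 - 2945 = -2961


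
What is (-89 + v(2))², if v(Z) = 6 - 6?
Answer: 7921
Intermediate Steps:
v(Z) = 0
(-89 + v(2))² = (-89 + 0)² = (-89)² = 7921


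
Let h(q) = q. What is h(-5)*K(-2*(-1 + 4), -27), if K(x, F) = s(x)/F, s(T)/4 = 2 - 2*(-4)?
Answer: 200/27 ≈ 7.4074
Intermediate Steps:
s(T) = 40 (s(T) = 4*(2 - 2*(-4)) = 4*(2 + 8) = 4*10 = 40)
K(x, F) = 40/F
h(-5)*K(-2*(-1 + 4), -27) = -200/(-27) = -200*(-1)/27 = -5*(-40/27) = 200/27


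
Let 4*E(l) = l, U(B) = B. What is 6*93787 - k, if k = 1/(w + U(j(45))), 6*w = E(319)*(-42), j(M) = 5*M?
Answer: 750108430/1333 ≈ 5.6272e+5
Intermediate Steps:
E(l) = l/4
w = -2233/4 (w = (((¼)*319)*(-42))/6 = ((319/4)*(-42))/6 = (⅙)*(-6699/2) = -2233/4 ≈ -558.25)
k = -4/1333 (k = 1/(-2233/4 + 5*45) = 1/(-2233/4 + 225) = 1/(-1333/4) = -4/1333 ≈ -0.0030008)
6*93787 - k = 6*93787 - 1*(-4/1333) = 562722 + 4/1333 = 750108430/1333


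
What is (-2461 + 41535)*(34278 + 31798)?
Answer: 2581853624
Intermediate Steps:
(-2461 + 41535)*(34278 + 31798) = 39074*66076 = 2581853624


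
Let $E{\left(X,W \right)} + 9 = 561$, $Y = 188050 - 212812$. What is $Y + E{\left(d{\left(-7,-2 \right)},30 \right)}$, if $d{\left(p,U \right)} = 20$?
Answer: $-24210$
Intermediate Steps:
$Y = -24762$
$E{\left(X,W \right)} = 552$ ($E{\left(X,W \right)} = -9 + 561 = 552$)
$Y + E{\left(d{\left(-7,-2 \right)},30 \right)} = -24762 + 552 = -24210$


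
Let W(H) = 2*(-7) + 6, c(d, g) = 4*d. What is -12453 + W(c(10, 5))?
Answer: -12461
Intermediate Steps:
W(H) = -8 (W(H) = -14 + 6 = -8)
-12453 + W(c(10, 5)) = -12453 - 8 = -12461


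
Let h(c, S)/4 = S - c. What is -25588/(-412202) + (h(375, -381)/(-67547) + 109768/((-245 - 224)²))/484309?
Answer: 13151959178350568706/211863600856722429629 ≈ 0.062077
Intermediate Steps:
h(c, S) = -4*c + 4*S (h(c, S) = 4*(S - c) = -4*c + 4*S)
-25588/(-412202) + (h(375, -381)/(-67547) + 109768/((-245 - 224)²))/484309 = -25588/(-412202) + ((-4*375 + 4*(-381))/(-67547) + 109768/((-245 - 224)²))/484309 = -25588*(-1/412202) + ((-1500 - 1524)*(-1/67547) + 109768/((-469)²))*(1/484309) = 12794/206101 + (-3024*(-1/67547) + 109768/219961)*(1/484309) = 12794/206101 + (3024/67547 + 109768*(1/219961))*(1/484309) = 12794/206101 + (3024/67547 + 109768/219961)*(1/484309) = 12794/206101 + (8079661160/14857705667)*(1/484309) = 12794/206101 + 8079661160/7195720573879103 = 13151959178350568706/211863600856722429629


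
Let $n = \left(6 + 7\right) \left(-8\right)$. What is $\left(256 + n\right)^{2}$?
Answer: $23104$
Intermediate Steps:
$n = -104$ ($n = 13 \left(-8\right) = -104$)
$\left(256 + n\right)^{2} = \left(256 - 104\right)^{2} = 152^{2} = 23104$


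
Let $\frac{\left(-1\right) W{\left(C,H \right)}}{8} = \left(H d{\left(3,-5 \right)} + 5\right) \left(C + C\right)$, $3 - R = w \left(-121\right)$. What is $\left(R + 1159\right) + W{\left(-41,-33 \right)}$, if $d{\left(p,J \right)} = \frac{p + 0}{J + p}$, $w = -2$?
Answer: $36672$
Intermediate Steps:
$d{\left(p,J \right)} = \frac{p}{J + p}$
$R = -239$ ($R = 3 - \left(-2\right) \left(-121\right) = 3 - 242 = -239$)
$W{\left(C,H \right)} = - 16 C \left(5 - \frac{3 H}{2}\right)$ ($W{\left(C,H \right)} = - 8 \left(H \frac{3}{-5 + 3} + 5\right) \left(C + C\right) = - 8 \left(H \frac{3}{-2} + 5\right) 2 C = - 8 \left(H 3 \left(- \frac{1}{2}\right) + 5\right) 2 C = - 8 \left(H \left(- \frac{3}{2}\right) + 5\right) 2 C = - 8 \left(- \frac{3 H}{2} + 5\right) 2 C = - 8 \left(5 - \frac{3 H}{2}\right) 2 C = - 8 \cdot 2 C \left(5 - \frac{3 H}{2}\right) = - 16 C \left(5 - \frac{3 H}{2}\right)$)
$\left(R + 1159\right) + W{\left(-41,-33 \right)} = \left(-239 + 1159\right) + 8 \left(-41\right) \left(-10 + 3 \left(-33\right)\right) = 920 + 8 \left(-41\right) \left(-10 - 99\right) = 920 + 8 \left(-41\right) \left(-109\right) = 920 + 35752 = 36672$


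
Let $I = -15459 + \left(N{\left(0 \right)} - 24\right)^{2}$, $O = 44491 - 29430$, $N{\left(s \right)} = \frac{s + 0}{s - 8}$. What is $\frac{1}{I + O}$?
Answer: $\frac{1}{178} \approx 0.005618$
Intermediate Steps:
$N{\left(s \right)} = \frac{s}{-8 + s}$
$O = 15061$ ($O = 44491 - 29430 = 15061$)
$I = -14883$ ($I = -15459 + \left(\frac{0}{-8 + 0} - 24\right)^{2} = -15459 + \left(\frac{0}{-8} - 24\right)^{2} = -15459 + \left(0 \left(- \frac{1}{8}\right) - 24\right)^{2} = -15459 + \left(0 - 24\right)^{2} = -15459 + \left(-24\right)^{2} = -15459 + 576 = -14883$)
$\frac{1}{I + O} = \frac{1}{-14883 + 15061} = \frac{1}{178}$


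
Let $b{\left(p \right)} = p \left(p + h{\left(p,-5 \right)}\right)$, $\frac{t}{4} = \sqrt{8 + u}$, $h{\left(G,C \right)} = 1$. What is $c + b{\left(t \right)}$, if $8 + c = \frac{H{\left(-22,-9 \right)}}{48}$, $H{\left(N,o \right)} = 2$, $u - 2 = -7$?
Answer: $\frac{961}{24} + 4 \sqrt{3} \approx 46.97$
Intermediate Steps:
$u = -5$ ($u = 2 - 7 = -5$)
$t = 4 \sqrt{3}$ ($t = 4 \sqrt{8 - 5} = 4 \sqrt{3} \approx 6.9282$)
$c = - \frac{191}{24}$ ($c = -8 + \frac{2}{48} = -8 + 2 \cdot \frac{1}{48} = -8 + \frac{1}{24} = - \frac{191}{24} \approx -7.9583$)
$b{\left(p \right)} = p \left(1 + p\right)$ ($b{\left(p \right)} = p \left(p + 1\right) = p \left(1 + p\right)$)
$c + b{\left(t \right)} = - \frac{191}{24} + 4 \sqrt{3} \left(1 + 4 \sqrt{3}\right)$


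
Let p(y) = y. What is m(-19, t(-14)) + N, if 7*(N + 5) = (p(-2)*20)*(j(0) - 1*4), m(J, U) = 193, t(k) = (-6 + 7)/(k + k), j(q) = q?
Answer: 1476/7 ≈ 210.86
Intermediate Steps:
t(k) = 1/(2*k)
N = 125/7 (N = -5 + ((-2*20)*(0 - 1*4))/7 = -5 + (-40*(0 - 4))/7 = -5 + (-40*(-4))/7 = -5 + (1/7)*160 = -5 + 160/7 = 125/7 ≈ 17.857)
m(-19, t(-14)) + N = 193 + 125/7 = 1476/7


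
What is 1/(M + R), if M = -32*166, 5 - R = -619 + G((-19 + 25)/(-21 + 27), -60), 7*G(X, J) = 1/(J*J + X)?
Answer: -25207/118170417 ≈ -0.00021331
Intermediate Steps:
G(X, J) = 1/(7*(X + J²)) (G(X, J) = 1/(7*(J*J + X)) = 1/(7*(J² + X)) = 1/(7*(X + J²)))
R = 15729167/25207 (R = 5 - (-619 + 1/(7*((-19 + 25)/(-21 + 27) + (-60)²))) = 5 - (-619 + 1/(7*(6/6 + 3600))) = 5 - (-619 + 1/(7*(6*(⅙) + 3600))) = 5 - (-619 + 1/(7*(1 + 3600))) = 5 - (-619 + (⅐)/3601) = 5 - (-619 + (⅐)*(1/3601)) = 5 - (-619 + 1/25207) = 5 - 1*(-15603132/25207) = 5 + 15603132/25207 = 15729167/25207 ≈ 624.00)
M = -5312
1/(M + R) = 1/(-5312 + 15729167/25207) = 1/(-118170417/25207) = -25207/118170417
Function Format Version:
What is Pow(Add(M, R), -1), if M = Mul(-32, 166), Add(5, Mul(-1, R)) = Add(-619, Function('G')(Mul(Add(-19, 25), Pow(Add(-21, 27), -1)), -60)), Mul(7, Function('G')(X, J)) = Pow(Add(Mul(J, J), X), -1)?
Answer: Rational(-25207, 118170417) ≈ -0.00021331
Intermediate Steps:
Function('G')(X, J) = Mul(Rational(1, 7), Pow(Add(X, Pow(J, 2)), -1)) (Function('G')(X, J) = Mul(Rational(1, 7), Pow(Add(Mul(J, J), X), -1)) = Mul(Rational(1, 7), Pow(Add(Pow(J, 2), X), -1)) = Mul(Rational(1, 7), Pow(Add(X, Pow(J, 2)), -1)))
R = Rational(15729167, 25207) (R = Add(5, Mul(-1, Add(-619, Mul(Rational(1, 7), Pow(Add(Mul(Add(-19, 25), Pow(Add(-21, 27), -1)), Pow(-60, 2)), -1))))) = Add(5, Mul(-1, Add(-619, Mul(Rational(1, 7), Pow(Add(Mul(6, Pow(6, -1)), 3600), -1))))) = Add(5, Mul(-1, Add(-619, Mul(Rational(1, 7), Pow(Add(Mul(6, Rational(1, 6)), 3600), -1))))) = Add(5, Mul(-1, Add(-619, Mul(Rational(1, 7), Pow(Add(1, 3600), -1))))) = Add(5, Mul(-1, Add(-619, Mul(Rational(1, 7), Pow(3601, -1))))) = Add(5, Mul(-1, Add(-619, Mul(Rational(1, 7), Rational(1, 3601))))) = Add(5, Mul(-1, Add(-619, Rational(1, 25207)))) = Add(5, Mul(-1, Rational(-15603132, 25207))) = Add(5, Rational(15603132, 25207)) = Rational(15729167, 25207) ≈ 624.00)
M = -5312
Pow(Add(M, R), -1) = Pow(Add(-5312, Rational(15729167, 25207)), -1) = Pow(Rational(-118170417, 25207), -1) = Rational(-25207, 118170417)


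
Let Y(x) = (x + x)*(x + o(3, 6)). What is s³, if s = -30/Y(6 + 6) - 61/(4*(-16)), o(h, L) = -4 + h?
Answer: 206425071/348913664 ≈ 0.59162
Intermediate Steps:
Y(x) = 2*x*(-1 + x) (Y(x) = (x + x)*(x + (-4 + 3)) = (2*x)*(x - 1) = (2*x)*(-1 + x) = 2*x*(-1 + x))
s = 591/704 (s = -30*1/(2*(-1 + (6 + 6))*(6 + 6)) - 61/(4*(-16)) = -30*1/(24*(-1 + 12)) - 61/(-64) = -30/(2*12*11) - 61*(-1/64) = -30/264 + 61/64 = -30*1/264 + 61/64 = -5/44 + 61/64 = 591/704 ≈ 0.83949)
s³ = (591/704)³ = 206425071/348913664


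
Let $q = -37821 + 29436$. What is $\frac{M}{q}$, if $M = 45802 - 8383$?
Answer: $- \frac{12473}{2795} \approx -4.4626$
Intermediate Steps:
$M = 37419$ ($M = 45802 - 8383 = 37419$)
$q = -8385$
$\frac{M}{q} = \frac{37419}{-8385} = 37419 \left(- \frac{1}{8385}\right) = - \frac{12473}{2795}$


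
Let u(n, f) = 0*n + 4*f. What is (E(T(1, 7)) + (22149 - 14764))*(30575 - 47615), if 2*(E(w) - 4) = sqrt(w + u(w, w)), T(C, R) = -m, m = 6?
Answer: -125908560 - 8520*I*sqrt(30) ≈ -1.2591e+8 - 46666.0*I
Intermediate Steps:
u(n, f) = 4*f (u(n, f) = 0 + 4*f = 4*f)
T(C, R) = -6 (T(C, R) = -1*6 = -6)
E(w) = 4 + sqrt(5)*sqrt(w)/2 (E(w) = 4 + sqrt(w + 4*w)/2 = 4 + sqrt(5*w)/2 = 4 + (sqrt(5)*sqrt(w))/2 = 4 + sqrt(5)*sqrt(w)/2)
(E(T(1, 7)) + (22149 - 14764))*(30575 - 47615) = ((4 + sqrt(5)*sqrt(-6)/2) + (22149 - 14764))*(30575 - 47615) = ((4 + sqrt(5)*(I*sqrt(6))/2) + 7385)*(-17040) = ((4 + I*sqrt(30)/2) + 7385)*(-17040) = (7389 + I*sqrt(30)/2)*(-17040) = -125908560 - 8520*I*sqrt(30)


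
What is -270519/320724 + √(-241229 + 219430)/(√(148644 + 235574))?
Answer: -90173/106908 + I*√8375568182/384218 ≈ -0.84346 + 0.23819*I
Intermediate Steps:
-270519/320724 + √(-241229 + 219430)/(√(148644 + 235574)) = -270519*1/320724 + √(-21799)/(√384218) = -90173/106908 + (I*√21799)*(√384218/384218) = -90173/106908 + I*√8375568182/384218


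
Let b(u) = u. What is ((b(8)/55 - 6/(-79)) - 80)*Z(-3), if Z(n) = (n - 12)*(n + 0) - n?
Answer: -16638624/4345 ≈ -3829.4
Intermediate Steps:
Z(n) = -n + n*(-12 + n) (Z(n) = (-12 + n)*n - n = n*(-12 + n) - n = -n + n*(-12 + n))
((b(8)/55 - 6/(-79)) - 80)*Z(-3) = ((8/55 - 6/(-79)) - 80)*(-3*(-13 - 3)) = ((8*(1/55) - 6*(-1/79)) - 80)*(-3*(-16)) = ((8/55 + 6/79) - 80)*48 = (962/4345 - 80)*48 = -346638/4345*48 = -16638624/4345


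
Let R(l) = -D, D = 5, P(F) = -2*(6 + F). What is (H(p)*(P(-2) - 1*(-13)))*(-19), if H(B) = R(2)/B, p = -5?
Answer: -95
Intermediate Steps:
P(F) = -12 - 2*F
R(l) = -5 (R(l) = -1*5 = -5)
H(B) = -5/B
(H(p)*(P(-2) - 1*(-13)))*(-19) = ((-5/(-5))*((-12 - 2*(-2)) - 1*(-13)))*(-19) = ((-5*(-⅕))*((-12 + 4) + 13))*(-19) = (1*(-8 + 13))*(-19) = (1*5)*(-19) = 5*(-19) = -95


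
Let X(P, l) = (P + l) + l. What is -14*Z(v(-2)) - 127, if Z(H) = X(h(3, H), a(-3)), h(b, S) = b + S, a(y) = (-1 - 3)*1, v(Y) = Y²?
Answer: -113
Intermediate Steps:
a(y) = -4 (a(y) = -4*1 = -4)
h(b, S) = S + b
X(P, l) = P + 2*l
Z(H) = -5 + H (Z(H) = (H + 3) + 2*(-4) = (3 + H) - 8 = -5 + H)
-14*Z(v(-2)) - 127 = -14*(-5 + (-2)²) - 127 = -14*(-5 + 4) - 127 = -14*(-1) - 127 = 14 - 127 = -113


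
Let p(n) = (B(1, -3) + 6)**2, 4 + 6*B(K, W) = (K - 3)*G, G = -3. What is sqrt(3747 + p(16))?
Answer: 2*sqrt(8521)/3 ≈ 61.539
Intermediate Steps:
B(K, W) = 5/6 - K/2 (B(K, W) = -2/3 + ((K - 3)*(-3))/6 = -2/3 + ((-3 + K)*(-3))/6 = -2/3 + (9 - 3*K)/6 = -2/3 + (3/2 - K/2) = 5/6 - K/2)
p(n) = 361/9 (p(n) = ((5/6 - 1/2*1) + 6)**2 = ((5/6 - 1/2) + 6)**2 = (1/3 + 6)**2 = (19/3)**2 = 361/9)
sqrt(3747 + p(16)) = sqrt(3747 + 361/9) = sqrt(34084/9) = 2*sqrt(8521)/3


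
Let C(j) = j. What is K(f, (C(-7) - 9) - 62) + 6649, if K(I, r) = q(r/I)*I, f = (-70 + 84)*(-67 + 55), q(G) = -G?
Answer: 6727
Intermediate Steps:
f = -168 (f = 14*(-12) = -168)
K(I, r) = -r (K(I, r) = (-r/I)*I = -r)
K(f, (C(-7) - 9) - 62) + 6649 = -((-7 - 9) - 62) + 6649 = -(-16 - 62) + 6649 = -1*(-78) + 6649 = 78 + 6649 = 6727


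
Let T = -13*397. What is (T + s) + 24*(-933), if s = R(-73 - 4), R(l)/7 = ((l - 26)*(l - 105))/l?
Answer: -321829/11 ≈ -29257.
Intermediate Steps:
T = -5161
R(l) = 7*(-105 + l)*(-26 + l)/l (R(l) = 7*(((l - 26)*(l - 105))/l) = 7*(((-26 + l)*(-105 + l))/l) = 7*(((-105 + l)*(-26 + l))/l) = 7*((-105 + l)*(-26 + l)/l) = 7*(-105 + l)*(-26 + l)/l)
s = -18746/11 (s = -917 + 7*(-73 - 4) + 19110/(-73 - 4) = -917 + 7*(-77) + 19110/(-77) = -917 - 539 + 19110*(-1/77) = -917 - 539 - 2730/11 = -18746/11 ≈ -1704.2)
(T + s) + 24*(-933) = (-5161 - 18746/11) + 24*(-933) = -75517/11 - 22392 = -321829/11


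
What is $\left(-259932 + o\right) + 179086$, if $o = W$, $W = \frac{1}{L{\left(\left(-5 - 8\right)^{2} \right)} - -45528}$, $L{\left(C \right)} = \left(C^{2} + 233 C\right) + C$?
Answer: $- \frac{9186935209}{113635} \approx -80846.0$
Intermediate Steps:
$L{\left(C \right)} = C^{2} + 234 C$
$W = \frac{1}{113635}$ ($W = \frac{1}{\left(-5 - 8\right)^{2} \left(234 + \left(-5 - 8\right)^{2}\right) - -45528} = \frac{1}{\left(-13\right)^{2} \left(234 + \left(-13\right)^{2}\right) + 45528} = \frac{1}{169 \left(234 + 169\right) + 45528} = \frac{1}{169 \cdot 403 + 45528} = \frac{1}{68107 + 45528} = \frac{1}{113635} \approx 8.8001 \cdot 10^{-6}$)
$o = \frac{1}{113635} \approx 8.8001 \cdot 10^{-6}$
$\left(-259932 + o\right) + 179086 = \left(-259932 + \frac{1}{113635}\right) + 179086 = - \frac{29537372819}{113635} + 179086 = - \frac{9186935209}{113635}$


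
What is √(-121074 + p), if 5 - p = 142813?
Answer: I*√263882 ≈ 513.69*I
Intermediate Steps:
p = -142808 (p = 5 - 1*142813 = 5 - 142813 = -142808)
√(-121074 + p) = √(-121074 - 142808) = √(-263882) = I*√263882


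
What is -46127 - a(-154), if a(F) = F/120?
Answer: -2767543/60 ≈ -46126.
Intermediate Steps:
a(F) = F/120 (a(F) = F*(1/120) = F/120)
-46127 - a(-154) = -46127 - (-154)/120 = -46127 - 1*(-77/60) = -46127 + 77/60 = -2767543/60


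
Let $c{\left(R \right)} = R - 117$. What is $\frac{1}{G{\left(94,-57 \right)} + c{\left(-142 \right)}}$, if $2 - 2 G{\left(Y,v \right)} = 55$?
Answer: $- \frac{2}{571} \approx -0.0035026$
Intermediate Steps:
$G{\left(Y,v \right)} = - \frac{53}{2}$ ($G{\left(Y,v \right)} = 1 - \frac{55}{2} = - \frac{53}{2}$)
$c{\left(R \right)} = -117 + R$
$\frac{1}{G{\left(94,-57 \right)} + c{\left(-142 \right)}} = \frac{1}{- \frac{53}{2} - 259} = \frac{1}{- \frac{571}{2}} = - \frac{2}{571}$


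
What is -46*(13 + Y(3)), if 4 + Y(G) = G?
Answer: -552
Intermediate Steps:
Y(G) = -4 + G
-46*(13 + Y(3)) = -46*(13 + (-4 + 3)) = -46*(13 - 1) = -46*12 = -552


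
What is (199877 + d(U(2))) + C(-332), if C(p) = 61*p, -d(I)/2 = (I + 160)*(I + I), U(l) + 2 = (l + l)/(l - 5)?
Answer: 1635425/9 ≈ 1.8171e+5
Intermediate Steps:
U(l) = -2 + 2*l/(-5 + l) (U(l) = -2 + (l + l)/(l - 5) = -2 + (2*l)/(-5 + l) = -2 + 2*l/(-5 + l))
d(I) = -4*I*(160 + I) (d(I) = -2*(I + 160)*(I + I) = -2*(160 + I)*2*I = -4*I*(160 + I))
(199877 + d(U(2))) + C(-332) = (199877 - 4*10/(-5 + 2)*(160 + 10/(-5 + 2))) + 61*(-332) = (199877 - 4*10/(-3)*(160 + 10/(-3))) - 20252 = (199877 - 4*10*(-1/3)*(160 + 10*(-1/3))) - 20252 = (199877 - 4*(-10/3)*(160 - 10/3)) - 20252 = (199877 - 4*(-10/3)*470/3) - 20252 = (199877 + 18800/9) - 20252 = 1817693/9 - 20252 = 1635425/9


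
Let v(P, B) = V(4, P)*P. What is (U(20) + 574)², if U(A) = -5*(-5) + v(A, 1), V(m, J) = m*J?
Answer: 4835601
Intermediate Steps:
V(m, J) = J*m
v(P, B) = 4*P² (v(P, B) = (P*4)*P = (4*P)*P = 4*P²)
U(A) = 25 + 4*A² (U(A) = -5*(-5) + 4*A² = 25 + 4*A²)
(U(20) + 574)² = ((25 + 4*20²) + 574)² = ((25 + 4*400) + 574)² = ((25 + 1600) + 574)² = (1625 + 574)² = 2199² = 4835601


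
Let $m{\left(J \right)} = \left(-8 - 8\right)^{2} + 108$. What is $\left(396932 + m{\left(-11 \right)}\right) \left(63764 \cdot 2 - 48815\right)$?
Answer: $31272360048$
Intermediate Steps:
$m{\left(J \right)} = 364$ ($m{\left(J \right)} = \left(-16\right)^{2} + 108 = 256 + 108 = 364$)
$\left(396932 + m{\left(-11 \right)}\right) \left(63764 \cdot 2 - 48815\right) = \left(396932 + 364\right) \left(63764 \cdot 2 - 48815\right) = 397296 \left(127528 - 48815\right) = 397296 \cdot 78713 = 31272360048$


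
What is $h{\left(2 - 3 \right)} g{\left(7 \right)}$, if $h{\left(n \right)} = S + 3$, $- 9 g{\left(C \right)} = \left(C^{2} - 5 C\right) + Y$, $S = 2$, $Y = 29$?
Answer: $- \frac{215}{9} \approx -23.889$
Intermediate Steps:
$g{\left(C \right)} = - \frac{29}{9} - \frac{C^{2}}{9} + \frac{5 C}{9}$ ($g{\left(C \right)} = - \frac{\left(C^{2} - 5 C\right) + 29}{9} = - \frac{29 + C^{2} - 5 C}{9} = - \frac{29}{9} - \frac{C^{2}}{9} + \frac{5 C}{9}$)
$h{\left(n \right)} = 5$ ($h{\left(n \right)} = 2 + 3 = 5$)
$h{\left(2 - 3 \right)} g{\left(7 \right)} = 5 \left(- \frac{29}{9} - \frac{7^{2}}{9} + \frac{5}{9} \cdot 7\right) = 5 \left(- \frac{29}{9} - \frac{49}{9} + \frac{35}{9}\right) = 5 \left(- \frac{43}{9}\right) = - \frac{215}{9}$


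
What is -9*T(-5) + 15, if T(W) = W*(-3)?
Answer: -120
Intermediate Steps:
T(W) = -3*W
-9*T(-5) + 15 = -(-27)*(-5) + 15 = -9*15 + 15 = -135 + 15 = -120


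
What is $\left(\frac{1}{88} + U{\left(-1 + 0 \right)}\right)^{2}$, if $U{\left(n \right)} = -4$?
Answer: $\frac{123201}{7744} \approx 15.909$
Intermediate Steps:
$\left(\frac{1}{88} + U{\left(-1 + 0 \right)}\right)^{2} = \left(\frac{1}{88} - 4\right)^{2} = \left(- \frac{351}{88}\right)^{2} = \frac{123201}{7744}$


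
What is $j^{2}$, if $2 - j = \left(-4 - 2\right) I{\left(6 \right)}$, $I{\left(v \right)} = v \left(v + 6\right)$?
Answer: $188356$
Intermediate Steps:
$I{\left(v \right)} = v \left(6 + v\right)$
$j = 434$ ($j = 2 - \left(-4 - 2\right) 6 \left(6 + 6\right) = 2 - - 6 \cdot 6 \cdot 12 = 2 - \left(-6\right) 72 = 2 - -432 = 2 + 432 = 434$)
$j^{2} = 434^{2} = 188356$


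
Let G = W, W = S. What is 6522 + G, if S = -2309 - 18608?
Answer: -14395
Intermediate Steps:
S = -20917
W = -20917
G = -20917
6522 + G = 6522 - 20917 = -14395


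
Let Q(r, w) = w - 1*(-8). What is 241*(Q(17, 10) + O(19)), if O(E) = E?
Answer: 8917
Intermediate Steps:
Q(r, w) = 8 + w (Q(r, w) = w + 8 = 8 + w)
241*(Q(17, 10) + O(19)) = 241*((8 + 10) + 19) = 241*(18 + 19) = 241*37 = 8917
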